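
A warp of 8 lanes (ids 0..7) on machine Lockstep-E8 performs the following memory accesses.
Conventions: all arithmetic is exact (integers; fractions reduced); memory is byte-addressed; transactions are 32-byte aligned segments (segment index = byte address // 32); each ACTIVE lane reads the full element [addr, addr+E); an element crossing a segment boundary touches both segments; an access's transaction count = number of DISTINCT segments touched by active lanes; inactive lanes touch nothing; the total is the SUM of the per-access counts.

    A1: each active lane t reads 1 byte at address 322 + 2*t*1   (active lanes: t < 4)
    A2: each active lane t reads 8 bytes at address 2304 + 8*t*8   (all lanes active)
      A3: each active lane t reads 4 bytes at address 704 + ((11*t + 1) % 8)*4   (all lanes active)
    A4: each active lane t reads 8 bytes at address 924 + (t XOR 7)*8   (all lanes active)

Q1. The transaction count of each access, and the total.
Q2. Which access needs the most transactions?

A1: 1 transaction
A2: 8 transactions
A3: 1 transaction
A4: 3 transactions

Answer: 1,8,1,3; total 13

Answer: A2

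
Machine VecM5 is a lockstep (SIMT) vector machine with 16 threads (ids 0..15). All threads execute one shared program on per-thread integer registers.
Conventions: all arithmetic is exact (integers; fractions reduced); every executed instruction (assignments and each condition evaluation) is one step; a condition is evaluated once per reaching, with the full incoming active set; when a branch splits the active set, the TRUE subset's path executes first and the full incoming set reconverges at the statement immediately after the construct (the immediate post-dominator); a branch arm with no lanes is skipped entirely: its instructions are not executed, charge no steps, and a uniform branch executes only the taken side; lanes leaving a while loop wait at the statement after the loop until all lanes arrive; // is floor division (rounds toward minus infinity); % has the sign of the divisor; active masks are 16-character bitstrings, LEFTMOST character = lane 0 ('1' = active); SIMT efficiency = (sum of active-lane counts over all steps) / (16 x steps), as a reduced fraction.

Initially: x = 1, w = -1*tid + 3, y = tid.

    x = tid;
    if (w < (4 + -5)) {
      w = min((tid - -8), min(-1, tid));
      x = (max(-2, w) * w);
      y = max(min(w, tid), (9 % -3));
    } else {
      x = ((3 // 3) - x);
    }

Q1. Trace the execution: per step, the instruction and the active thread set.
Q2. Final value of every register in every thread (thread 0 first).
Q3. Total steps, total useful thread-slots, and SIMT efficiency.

step 0: x <- tid                     1111111111111111
step 1: eval (w < (4 + -5))          1111111111111111
step 2: w <- min((tid - -8), min(-1, tid)) 0000011111111111
step 3: x <- (max(-2, w) * w)        0000011111111111
step 4: y <- max(min(w, tid), (9 % -3)) 0000011111111111
step 5: x <- ((3 // 3) - x)          1111100000000000

Answer: 6 steps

x: 1,0,-1,-2,-3,1,1,1,1,1,1,1,1,1,1,1
w: 3,2,1,0,-1,-1,-1,-1,-1,-1,-1,-1,-1,-1,-1,-1
y: 0,1,2,3,4,0,0,0,0,0,0,0,0,0,0,0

steps = 6; useful = 70; efficiency = 70/96 = 35/48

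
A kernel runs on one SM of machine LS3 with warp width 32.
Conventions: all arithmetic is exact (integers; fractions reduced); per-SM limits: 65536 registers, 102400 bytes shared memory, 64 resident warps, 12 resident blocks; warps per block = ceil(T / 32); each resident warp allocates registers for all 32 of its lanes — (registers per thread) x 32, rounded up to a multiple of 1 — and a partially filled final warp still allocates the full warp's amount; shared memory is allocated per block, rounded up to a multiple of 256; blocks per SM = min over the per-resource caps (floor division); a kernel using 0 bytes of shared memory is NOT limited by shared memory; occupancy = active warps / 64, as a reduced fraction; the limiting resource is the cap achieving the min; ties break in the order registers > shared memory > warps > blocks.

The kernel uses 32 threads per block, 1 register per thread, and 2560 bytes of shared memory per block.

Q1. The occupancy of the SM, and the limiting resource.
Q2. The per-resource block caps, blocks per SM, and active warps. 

Answer: occupancy 3/16, limited by blocks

registers: 2048 blocks
shared memory: 40 blocks
warps: 64 blocks
blocks: 12 blocks

Answer: 12 blocks, 12 active warps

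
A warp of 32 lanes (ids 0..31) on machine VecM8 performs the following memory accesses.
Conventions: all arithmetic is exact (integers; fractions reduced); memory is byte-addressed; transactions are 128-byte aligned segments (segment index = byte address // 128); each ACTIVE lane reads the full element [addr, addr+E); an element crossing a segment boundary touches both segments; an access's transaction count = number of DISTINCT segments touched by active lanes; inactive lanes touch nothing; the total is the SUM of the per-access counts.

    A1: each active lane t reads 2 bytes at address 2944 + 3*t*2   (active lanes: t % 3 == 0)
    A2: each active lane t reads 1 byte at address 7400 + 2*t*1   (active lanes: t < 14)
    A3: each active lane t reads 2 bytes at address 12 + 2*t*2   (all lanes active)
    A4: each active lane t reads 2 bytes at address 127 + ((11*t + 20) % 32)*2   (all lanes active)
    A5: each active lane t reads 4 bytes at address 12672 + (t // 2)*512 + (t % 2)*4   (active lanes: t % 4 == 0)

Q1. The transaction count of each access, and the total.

A1: 2 transactions
A2: 2 transactions
A3: 2 transactions
A4: 2 transactions
A5: 8 transactions

Answer: 2,2,2,2,8; total 16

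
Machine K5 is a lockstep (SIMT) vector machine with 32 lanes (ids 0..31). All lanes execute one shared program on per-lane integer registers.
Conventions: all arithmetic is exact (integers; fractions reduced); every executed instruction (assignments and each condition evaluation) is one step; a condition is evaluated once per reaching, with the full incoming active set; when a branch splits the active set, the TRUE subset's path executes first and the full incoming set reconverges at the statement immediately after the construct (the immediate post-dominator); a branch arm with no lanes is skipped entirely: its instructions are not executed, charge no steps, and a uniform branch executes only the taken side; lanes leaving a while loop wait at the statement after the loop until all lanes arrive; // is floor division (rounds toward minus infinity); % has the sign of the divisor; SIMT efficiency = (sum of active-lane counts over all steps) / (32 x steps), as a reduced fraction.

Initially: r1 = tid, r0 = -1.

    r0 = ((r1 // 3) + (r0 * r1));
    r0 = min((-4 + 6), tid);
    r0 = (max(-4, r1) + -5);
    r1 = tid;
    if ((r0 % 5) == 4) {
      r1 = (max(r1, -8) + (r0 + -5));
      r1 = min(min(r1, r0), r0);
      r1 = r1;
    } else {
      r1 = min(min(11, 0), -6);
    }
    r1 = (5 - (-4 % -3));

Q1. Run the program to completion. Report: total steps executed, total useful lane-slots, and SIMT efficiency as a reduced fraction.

Answer: 10 steps, 236 useful, 59/80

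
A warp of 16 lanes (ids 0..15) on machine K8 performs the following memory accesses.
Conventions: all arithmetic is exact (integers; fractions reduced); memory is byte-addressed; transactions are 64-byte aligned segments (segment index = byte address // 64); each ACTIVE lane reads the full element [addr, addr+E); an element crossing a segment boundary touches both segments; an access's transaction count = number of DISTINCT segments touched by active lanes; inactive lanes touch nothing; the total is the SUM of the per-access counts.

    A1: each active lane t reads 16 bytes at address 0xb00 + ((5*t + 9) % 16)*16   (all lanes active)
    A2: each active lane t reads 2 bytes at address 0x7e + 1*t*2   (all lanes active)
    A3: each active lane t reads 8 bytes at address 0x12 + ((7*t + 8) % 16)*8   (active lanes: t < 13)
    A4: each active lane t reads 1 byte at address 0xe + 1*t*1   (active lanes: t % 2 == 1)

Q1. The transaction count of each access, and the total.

A1: 4 transactions
A2: 2 transactions
A3: 3 transactions
A4: 1 transaction

Answer: 4,2,3,1; total 10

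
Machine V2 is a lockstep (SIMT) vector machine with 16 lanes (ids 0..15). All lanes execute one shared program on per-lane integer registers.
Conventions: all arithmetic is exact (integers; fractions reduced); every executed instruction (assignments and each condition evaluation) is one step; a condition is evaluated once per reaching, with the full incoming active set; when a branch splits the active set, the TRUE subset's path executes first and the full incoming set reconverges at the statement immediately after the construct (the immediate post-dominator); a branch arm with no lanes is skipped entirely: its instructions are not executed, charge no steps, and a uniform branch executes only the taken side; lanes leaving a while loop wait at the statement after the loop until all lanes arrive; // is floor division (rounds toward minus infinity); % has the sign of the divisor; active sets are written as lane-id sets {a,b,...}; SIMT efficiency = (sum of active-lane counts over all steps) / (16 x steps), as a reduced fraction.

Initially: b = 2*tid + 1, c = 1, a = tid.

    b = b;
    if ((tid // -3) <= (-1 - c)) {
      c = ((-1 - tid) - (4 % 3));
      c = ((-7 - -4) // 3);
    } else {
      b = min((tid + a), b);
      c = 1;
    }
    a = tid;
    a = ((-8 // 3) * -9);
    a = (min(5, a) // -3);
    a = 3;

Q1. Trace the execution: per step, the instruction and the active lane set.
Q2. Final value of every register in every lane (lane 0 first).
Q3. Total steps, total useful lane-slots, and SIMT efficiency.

step 0: b <- b                       {0,1,2,3,4,5,6,7,8,9,10,11,12,13,14,15}
step 1: eval ((tid // -3) <= (-1 - c)) {0,1,2,3,4,5,6,7,8,9,10,11,12,13,14,15}
step 2: c <- ((-1 - tid) - (4 % 3))  {4,5,6,7,8,9,10,11,12,13,14,15}
step 3: c <- ((-7 - -4) // 3)        {4,5,6,7,8,9,10,11,12,13,14,15}
step 4: b <- min((tid + a), b)       {0,1,2,3}
step 5: c <- 1                       {0,1,2,3}
step 6: a <- tid                     {0,1,2,3,4,5,6,7,8,9,10,11,12,13,14,15}
step 7: a <- ((-8 // 3) * -9)        {0,1,2,3,4,5,6,7,8,9,10,11,12,13,14,15}
step 8: a <- (min(5, a) // -3)       {0,1,2,3,4,5,6,7,8,9,10,11,12,13,14,15}
step 9: a <- 3                       {0,1,2,3,4,5,6,7,8,9,10,11,12,13,14,15}

Answer: 10 steps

b: 0,2,4,6,9,11,13,15,17,19,21,23,25,27,29,31
c: 1,1,1,1,-1,-1,-1,-1,-1,-1,-1,-1,-1,-1,-1,-1
a: 3,3,3,3,3,3,3,3,3,3,3,3,3,3,3,3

steps = 10; useful = 128; efficiency = 128/160 = 4/5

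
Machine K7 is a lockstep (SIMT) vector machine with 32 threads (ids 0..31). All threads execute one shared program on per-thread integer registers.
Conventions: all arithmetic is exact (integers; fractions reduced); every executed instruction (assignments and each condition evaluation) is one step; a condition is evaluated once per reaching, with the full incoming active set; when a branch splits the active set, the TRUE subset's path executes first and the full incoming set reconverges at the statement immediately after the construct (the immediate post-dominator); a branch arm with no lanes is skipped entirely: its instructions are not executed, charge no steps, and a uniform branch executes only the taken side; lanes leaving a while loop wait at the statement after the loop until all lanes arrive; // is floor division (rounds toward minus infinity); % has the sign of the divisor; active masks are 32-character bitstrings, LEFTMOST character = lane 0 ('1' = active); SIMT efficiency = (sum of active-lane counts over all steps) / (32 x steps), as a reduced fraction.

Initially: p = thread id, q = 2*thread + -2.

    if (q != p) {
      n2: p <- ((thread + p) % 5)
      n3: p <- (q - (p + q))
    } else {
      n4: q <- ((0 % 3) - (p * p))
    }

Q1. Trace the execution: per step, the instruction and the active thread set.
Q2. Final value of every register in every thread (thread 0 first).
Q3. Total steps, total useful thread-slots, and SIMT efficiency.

step 0: eval (q != p)                11111111111111111111111111111111
step 1: p <- ((thread + p) % 5)      11011111111111111111111111111111
step 2: p <- (q - (p + q))           11011111111111111111111111111111
step 3: q <- ((0 % 3) - (p * p))     00100000000000000000000000000000

Answer: 4 steps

p: 0,-2,2,-1,-3,0,-2,-4,-1,-3,0,-2,-4,-1,-3,0,-2,-4,-1,-3,0,-2,-4,-1,-3,0,-2,-4,-1,-3,0,-2
q: -2,0,-4,4,6,8,10,12,14,16,18,20,22,24,26,28,30,32,34,36,38,40,42,44,46,48,50,52,54,56,58,60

steps = 4; useful = 95; efficiency = 95/128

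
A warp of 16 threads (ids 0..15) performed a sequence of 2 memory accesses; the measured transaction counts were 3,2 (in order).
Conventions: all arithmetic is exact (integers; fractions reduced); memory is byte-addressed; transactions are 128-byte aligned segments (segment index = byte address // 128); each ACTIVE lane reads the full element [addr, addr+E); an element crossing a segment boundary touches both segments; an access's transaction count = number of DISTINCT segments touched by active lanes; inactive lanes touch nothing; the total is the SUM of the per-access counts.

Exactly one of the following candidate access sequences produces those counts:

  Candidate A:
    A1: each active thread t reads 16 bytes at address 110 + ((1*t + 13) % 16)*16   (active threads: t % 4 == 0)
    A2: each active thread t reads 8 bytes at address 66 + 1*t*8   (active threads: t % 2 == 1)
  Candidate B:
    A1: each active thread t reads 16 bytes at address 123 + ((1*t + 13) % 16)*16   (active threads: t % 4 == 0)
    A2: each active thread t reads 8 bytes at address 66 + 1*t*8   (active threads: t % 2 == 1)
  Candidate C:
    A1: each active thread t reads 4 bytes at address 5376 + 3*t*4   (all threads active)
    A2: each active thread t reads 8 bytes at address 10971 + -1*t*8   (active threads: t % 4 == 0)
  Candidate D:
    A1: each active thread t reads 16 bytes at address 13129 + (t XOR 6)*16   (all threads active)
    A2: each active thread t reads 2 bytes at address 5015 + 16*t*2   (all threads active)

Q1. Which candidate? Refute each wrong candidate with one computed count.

B: A1 gives 2 transactions, not 3
C: A1 gives 2 transactions, not 3
D: A2 gives 4 transactions, not 2
A: all counts match (3,2)

Answer: A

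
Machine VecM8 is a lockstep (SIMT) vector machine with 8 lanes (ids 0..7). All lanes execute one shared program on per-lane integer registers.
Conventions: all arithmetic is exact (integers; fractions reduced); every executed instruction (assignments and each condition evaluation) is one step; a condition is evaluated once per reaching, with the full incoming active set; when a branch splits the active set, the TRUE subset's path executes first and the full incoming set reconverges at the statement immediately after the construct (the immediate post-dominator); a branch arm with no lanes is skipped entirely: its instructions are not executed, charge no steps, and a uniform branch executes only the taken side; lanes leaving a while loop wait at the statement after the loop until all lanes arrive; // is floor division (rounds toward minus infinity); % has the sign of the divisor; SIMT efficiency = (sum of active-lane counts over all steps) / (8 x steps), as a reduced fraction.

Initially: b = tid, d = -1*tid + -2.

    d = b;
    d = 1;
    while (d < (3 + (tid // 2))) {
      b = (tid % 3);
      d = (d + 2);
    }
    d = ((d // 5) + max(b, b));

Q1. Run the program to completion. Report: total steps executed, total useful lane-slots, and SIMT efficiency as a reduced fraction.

Answer: 13 steps, 80 useful, 10/13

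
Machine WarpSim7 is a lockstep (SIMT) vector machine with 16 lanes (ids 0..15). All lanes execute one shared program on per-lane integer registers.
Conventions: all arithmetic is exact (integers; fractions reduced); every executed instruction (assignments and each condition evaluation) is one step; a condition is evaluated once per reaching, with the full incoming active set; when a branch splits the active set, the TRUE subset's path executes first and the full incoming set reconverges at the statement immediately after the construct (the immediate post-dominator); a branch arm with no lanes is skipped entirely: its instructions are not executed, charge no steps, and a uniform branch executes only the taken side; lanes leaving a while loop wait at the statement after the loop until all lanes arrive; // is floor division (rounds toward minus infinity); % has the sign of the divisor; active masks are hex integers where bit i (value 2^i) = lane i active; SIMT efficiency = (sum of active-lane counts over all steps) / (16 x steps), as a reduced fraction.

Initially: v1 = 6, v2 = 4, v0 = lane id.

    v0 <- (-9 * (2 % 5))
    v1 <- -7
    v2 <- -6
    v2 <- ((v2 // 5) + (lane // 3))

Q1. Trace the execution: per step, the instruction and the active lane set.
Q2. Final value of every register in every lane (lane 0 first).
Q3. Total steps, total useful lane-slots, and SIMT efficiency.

step 0: v0 <- (-9 * (2 % 5))         0xffff
step 1: v1 <- -7                     0xffff
step 2: v2 <- -6                     0xffff
step 3: v2 <- ((v2 // 5) + (lane // 3)) 0xffff

Answer: 4 steps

v1: -7,-7,-7,-7,-7,-7,-7,-7,-7,-7,-7,-7,-7,-7,-7,-7
v2: -2,-2,-2,-1,-1,-1,0,0,0,1,1,1,2,2,2,3
v0: -18,-18,-18,-18,-18,-18,-18,-18,-18,-18,-18,-18,-18,-18,-18,-18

steps = 4; useful = 64; efficiency = 64/64 = 1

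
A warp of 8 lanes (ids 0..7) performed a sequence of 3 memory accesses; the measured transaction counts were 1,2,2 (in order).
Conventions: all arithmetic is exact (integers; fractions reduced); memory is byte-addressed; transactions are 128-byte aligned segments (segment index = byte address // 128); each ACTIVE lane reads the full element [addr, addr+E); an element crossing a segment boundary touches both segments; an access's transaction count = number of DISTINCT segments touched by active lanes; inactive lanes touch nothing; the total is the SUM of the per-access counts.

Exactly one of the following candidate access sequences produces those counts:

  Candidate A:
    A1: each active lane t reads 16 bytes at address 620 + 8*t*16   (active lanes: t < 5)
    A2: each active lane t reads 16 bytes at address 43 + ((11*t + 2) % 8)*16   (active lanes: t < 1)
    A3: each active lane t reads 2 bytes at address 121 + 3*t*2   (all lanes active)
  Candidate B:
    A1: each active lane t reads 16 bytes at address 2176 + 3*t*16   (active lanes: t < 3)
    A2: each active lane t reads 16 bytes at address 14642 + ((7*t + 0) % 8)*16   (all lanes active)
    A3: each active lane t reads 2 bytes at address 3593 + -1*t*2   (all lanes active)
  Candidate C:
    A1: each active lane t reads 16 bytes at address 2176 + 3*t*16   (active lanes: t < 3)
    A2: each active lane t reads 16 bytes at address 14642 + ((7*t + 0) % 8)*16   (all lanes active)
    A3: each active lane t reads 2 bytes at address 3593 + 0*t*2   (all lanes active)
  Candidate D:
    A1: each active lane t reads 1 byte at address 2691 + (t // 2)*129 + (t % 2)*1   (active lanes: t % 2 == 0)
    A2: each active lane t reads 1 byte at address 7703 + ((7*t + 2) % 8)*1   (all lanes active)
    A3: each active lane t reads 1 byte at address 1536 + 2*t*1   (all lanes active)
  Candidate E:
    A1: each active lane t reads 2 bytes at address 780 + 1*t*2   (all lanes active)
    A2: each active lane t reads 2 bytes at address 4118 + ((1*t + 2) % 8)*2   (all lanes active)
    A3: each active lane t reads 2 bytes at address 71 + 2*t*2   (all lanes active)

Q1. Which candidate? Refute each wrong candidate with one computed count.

A: A1 gives 5 transactions, not 1
C: A3 gives 1 transaction, not 2
D: A1 gives 4 transactions, not 1
E: A2 gives 1 transaction, not 2
B: all counts match (1,2,2)

Answer: B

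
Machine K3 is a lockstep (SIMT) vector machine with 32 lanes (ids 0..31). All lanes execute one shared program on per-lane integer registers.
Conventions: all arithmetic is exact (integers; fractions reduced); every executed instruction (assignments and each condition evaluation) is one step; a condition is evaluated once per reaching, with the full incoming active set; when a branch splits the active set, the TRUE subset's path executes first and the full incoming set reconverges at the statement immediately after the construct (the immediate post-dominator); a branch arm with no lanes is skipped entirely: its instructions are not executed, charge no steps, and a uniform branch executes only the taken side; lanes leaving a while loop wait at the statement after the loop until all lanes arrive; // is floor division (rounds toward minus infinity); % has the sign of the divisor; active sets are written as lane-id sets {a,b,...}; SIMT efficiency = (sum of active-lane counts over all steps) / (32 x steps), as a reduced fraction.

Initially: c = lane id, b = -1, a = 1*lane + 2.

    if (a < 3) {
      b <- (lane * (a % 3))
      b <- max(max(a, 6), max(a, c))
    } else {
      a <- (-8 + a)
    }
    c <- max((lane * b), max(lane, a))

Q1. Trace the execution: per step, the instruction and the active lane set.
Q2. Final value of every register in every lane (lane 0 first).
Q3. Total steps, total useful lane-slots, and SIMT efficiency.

step 0: eval (a < 3)                 {0,1,2,3,4,5,6,7,8,9,10,11,12,13,14,15,16,17,18,19,20,21,22,23,24,25,26,27,28,29,30,31}
step 1: b <- (lane * (a % 3))        {0}
step 2: b <- max(max(a, 6), max(a, c)) {0}
step 3: a <- (-8 + a)                {1,2,3,4,5,6,7,8,9,10,11,12,13,14,15,16,17,18,19,20,21,22,23,24,25,26,27,28,29,30,31}
step 4: c <- max((lane * b), max(lane, a)) {0,1,2,3,4,5,6,7,8,9,10,11,12,13,14,15,16,17,18,19,20,21,22,23,24,25,26,27,28,29,30,31}

Answer: 5 steps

c: 2,1,2,3,4,5,6,7,8,9,10,11,12,13,14,15,16,17,18,19,20,21,22,23,24,25,26,27,28,29,30,31
b: 6,-1,-1,-1,-1,-1,-1,-1,-1,-1,-1,-1,-1,-1,-1,-1,-1,-1,-1,-1,-1,-1,-1,-1,-1,-1,-1,-1,-1,-1,-1,-1
a: 2,-5,-4,-3,-2,-1,0,1,2,3,4,5,6,7,8,9,10,11,12,13,14,15,16,17,18,19,20,21,22,23,24,25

steps = 5; useful = 97; efficiency = 97/160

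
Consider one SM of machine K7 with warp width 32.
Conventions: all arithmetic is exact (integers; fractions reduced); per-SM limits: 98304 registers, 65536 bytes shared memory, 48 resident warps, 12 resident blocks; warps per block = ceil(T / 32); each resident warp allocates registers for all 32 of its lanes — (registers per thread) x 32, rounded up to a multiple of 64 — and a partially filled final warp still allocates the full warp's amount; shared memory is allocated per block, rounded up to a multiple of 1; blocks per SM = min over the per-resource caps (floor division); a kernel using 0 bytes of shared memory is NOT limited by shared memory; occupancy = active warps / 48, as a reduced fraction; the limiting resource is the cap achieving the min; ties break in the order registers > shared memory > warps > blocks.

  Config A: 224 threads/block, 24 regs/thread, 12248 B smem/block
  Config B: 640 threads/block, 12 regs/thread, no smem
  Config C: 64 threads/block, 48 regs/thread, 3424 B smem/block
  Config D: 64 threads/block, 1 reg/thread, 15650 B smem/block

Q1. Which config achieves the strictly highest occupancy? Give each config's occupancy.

occupancies: A 35/48, B 5/6, C 1/2, D 1/6

Answer: B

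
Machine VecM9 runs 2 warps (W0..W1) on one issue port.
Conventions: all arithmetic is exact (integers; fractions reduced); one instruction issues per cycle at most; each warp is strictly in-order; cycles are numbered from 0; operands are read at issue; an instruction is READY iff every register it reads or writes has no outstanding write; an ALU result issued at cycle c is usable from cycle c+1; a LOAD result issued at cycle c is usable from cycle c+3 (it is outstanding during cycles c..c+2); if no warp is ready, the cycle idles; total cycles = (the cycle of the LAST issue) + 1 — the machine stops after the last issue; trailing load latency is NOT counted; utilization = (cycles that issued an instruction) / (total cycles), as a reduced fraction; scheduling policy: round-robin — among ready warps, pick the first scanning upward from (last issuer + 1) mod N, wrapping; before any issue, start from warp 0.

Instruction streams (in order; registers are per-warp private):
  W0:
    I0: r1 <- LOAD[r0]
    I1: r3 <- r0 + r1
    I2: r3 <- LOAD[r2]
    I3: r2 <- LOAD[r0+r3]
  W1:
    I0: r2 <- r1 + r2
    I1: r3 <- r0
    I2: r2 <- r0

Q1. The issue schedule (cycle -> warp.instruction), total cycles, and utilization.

cycle 0: W0.I0
cycle 1: W1.I0
cycle 2: W1.I1
cycle 3: W0.I1
cycle 4: W1.I2
cycle 5: W0.I2
cycle 6: idle
cycle 7: idle
cycle 8: W0.I3

Answer: 9 cycles, utilization 7/9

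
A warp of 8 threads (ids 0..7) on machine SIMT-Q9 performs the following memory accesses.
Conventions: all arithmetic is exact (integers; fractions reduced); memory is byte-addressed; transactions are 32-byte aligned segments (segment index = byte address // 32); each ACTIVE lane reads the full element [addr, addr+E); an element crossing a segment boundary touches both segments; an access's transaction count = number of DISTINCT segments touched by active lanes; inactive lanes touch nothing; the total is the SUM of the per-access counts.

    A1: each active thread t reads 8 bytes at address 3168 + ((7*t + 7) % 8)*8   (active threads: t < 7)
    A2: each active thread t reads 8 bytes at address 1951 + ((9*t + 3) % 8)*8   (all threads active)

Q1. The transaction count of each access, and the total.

A1: 2 transactions
A2: 3 transactions

Answer: 2,3; total 5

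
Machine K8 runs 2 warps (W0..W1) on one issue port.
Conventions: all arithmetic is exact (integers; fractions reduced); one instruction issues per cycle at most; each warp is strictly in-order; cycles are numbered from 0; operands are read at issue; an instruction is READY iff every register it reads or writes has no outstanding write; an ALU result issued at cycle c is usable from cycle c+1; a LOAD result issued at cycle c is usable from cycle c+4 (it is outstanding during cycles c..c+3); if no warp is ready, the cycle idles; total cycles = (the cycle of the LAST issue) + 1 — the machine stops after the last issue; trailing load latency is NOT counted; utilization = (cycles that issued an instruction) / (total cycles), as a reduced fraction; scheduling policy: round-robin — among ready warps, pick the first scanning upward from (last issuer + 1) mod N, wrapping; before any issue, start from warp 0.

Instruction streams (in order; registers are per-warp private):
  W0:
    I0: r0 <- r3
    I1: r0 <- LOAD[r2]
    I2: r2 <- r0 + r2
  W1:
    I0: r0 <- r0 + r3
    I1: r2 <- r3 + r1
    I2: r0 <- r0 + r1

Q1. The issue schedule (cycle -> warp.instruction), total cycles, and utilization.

cycle 0: W0.I0
cycle 1: W1.I0
cycle 2: W0.I1
cycle 3: W1.I1
cycle 4: W1.I2
cycle 5: idle
cycle 6: W0.I2

Answer: 7 cycles, utilization 6/7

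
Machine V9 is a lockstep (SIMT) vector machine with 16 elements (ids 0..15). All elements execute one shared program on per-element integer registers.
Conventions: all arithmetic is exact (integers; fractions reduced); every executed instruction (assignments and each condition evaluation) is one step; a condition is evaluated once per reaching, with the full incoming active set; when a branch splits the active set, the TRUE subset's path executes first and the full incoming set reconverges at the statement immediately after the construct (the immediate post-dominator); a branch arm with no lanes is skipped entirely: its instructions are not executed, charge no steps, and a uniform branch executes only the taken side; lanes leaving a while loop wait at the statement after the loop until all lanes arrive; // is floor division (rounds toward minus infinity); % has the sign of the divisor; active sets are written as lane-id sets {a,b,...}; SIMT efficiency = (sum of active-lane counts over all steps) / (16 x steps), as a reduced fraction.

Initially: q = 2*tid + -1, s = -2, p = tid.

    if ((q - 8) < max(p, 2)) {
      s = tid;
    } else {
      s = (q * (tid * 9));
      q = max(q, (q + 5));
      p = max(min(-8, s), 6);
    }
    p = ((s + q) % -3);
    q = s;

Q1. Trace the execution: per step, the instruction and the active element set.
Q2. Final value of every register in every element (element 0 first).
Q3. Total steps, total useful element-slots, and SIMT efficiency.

step 0: eval ((q - 8) < max(p, 2))   {0,1,2,3,4,5,6,7,8,9,10,11,12,13,14,15}
step 1: s <- tid                     {0,1,2,3,4,5,6,7,8}
step 2: s <- (q * (tid * 9))         {9,10,11,12,13,14,15}
step 3: q <- max(q, (q + 5))         {9,10,11,12,13,14,15}
step 4: p <- max(min(-8, s), 6)      {9,10,11,12,13,14,15}
step 5: p <- ((s + q) % -3)          {0,1,2,3,4,5,6,7,8,9,10,11,12,13,14,15}
step 6: q <- s                       {0,1,2,3,4,5,6,7,8,9,10,11,12,13,14,15}

Answer: 7 steps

q: 0,1,2,3,4,5,6,7,8,1377,1710,2079,2484,2925,3402,3915
s: 0,1,2,3,4,5,6,7,8,1377,1710,2079,2484,2925,3402,3915
p: -1,-1,-1,-1,-1,-1,-1,-1,-1,-2,0,-1,-2,0,-1,-2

steps = 7; useful = 78; efficiency = 78/112 = 39/56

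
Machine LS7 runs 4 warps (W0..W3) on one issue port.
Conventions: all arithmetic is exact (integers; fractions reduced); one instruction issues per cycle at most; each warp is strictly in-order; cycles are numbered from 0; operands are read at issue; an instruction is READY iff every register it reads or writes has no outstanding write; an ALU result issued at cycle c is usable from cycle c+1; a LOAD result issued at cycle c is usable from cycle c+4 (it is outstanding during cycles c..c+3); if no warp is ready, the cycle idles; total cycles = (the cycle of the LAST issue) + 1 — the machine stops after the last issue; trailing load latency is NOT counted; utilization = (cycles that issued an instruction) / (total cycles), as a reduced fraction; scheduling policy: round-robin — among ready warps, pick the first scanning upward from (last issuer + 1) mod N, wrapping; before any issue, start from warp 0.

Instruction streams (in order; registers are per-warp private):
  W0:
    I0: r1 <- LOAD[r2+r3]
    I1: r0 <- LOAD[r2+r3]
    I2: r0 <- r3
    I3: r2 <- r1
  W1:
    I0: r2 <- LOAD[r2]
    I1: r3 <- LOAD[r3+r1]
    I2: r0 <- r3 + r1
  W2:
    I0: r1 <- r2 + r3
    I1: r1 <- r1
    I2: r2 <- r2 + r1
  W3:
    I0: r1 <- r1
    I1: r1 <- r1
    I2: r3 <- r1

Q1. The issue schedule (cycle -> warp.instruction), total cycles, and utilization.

cycle 0: W0.I0
cycle 1: W1.I0
cycle 2: W2.I0
cycle 3: W3.I0
cycle 4: W0.I1
cycle 5: W1.I1
cycle 6: W2.I1
cycle 7: W3.I1
cycle 8: W0.I2
cycle 9: W1.I2
cycle 10: W2.I2
cycle 11: W3.I2
cycle 12: W0.I3

Answer: 13 cycles, utilization 1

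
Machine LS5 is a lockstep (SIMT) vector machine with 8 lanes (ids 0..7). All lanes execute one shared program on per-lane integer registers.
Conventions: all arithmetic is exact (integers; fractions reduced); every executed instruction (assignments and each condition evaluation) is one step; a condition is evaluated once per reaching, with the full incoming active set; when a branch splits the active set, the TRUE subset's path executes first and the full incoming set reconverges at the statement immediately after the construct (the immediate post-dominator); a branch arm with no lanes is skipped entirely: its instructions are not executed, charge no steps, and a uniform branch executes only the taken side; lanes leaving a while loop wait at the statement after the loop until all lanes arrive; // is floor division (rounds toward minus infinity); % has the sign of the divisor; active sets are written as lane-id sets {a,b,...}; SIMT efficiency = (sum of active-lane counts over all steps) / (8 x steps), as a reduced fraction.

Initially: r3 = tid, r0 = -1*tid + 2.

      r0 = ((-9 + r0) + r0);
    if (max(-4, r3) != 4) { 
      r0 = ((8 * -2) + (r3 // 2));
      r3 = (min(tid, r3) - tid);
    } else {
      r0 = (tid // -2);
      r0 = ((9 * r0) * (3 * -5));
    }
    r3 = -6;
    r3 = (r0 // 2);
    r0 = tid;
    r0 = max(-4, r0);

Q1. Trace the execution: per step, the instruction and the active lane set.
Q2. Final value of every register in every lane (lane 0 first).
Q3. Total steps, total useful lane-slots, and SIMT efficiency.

step 0: r0 <- ((-9 + r0) + r0)       {0,1,2,3,4,5,6,7}
step 1: eval (max(-4, r3) != 4)      {0,1,2,3,4,5,6,7}
step 2: r0 <- ((8 * -2) + (r3 // 2)) {0,1,2,3,5,6,7}
step 3: r3 <- (min(tid, r3) - tid)   {0,1,2,3,5,6,7}
step 4: r0 <- (tid // -2)            {4}
step 5: r0 <- ((9 * r0) * (3 * -5))  {4}
step 6: r3 <- -6                     {0,1,2,3,4,5,6,7}
step 7: r3 <- (r0 // 2)              {0,1,2,3,4,5,6,7}
step 8: r0 <- tid                    {0,1,2,3,4,5,6,7}
step 9: r0 <- max(-4, r0)            {0,1,2,3,4,5,6,7}

Answer: 10 steps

r3: -8,-8,-8,-8,135,-7,-7,-7
r0: 0,1,2,3,4,5,6,7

steps = 10; useful = 64; efficiency = 64/80 = 4/5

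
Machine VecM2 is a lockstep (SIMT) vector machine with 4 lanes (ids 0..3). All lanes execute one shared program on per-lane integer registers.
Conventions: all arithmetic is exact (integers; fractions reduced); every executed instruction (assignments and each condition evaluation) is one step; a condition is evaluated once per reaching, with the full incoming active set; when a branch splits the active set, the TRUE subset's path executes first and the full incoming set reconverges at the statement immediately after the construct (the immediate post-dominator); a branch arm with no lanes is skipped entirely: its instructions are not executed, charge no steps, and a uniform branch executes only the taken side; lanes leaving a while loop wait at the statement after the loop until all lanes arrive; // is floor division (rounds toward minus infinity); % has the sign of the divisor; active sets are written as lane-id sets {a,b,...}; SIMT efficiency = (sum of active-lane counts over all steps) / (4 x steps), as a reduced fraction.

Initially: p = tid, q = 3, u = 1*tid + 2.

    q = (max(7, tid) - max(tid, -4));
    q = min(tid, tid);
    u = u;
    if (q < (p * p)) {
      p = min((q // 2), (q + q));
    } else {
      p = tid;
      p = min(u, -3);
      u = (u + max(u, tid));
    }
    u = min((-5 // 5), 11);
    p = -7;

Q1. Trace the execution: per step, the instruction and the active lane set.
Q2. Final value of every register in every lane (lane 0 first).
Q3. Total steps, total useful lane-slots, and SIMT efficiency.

step 0: q <- (max(7, tid) - max(tid, -4)) {0,1,2,3}
step 1: q <- min(tid, tid)           {0,1,2,3}
step 2: u <- u                       {0,1,2,3}
step 3: eval (q < (p * p))           {0,1,2,3}
step 4: p <- min((q // 2), (q + q))  {2,3}
step 5: p <- tid                     {0,1}
step 6: p <- min(u, -3)              {0,1}
step 7: u <- (u + max(u, tid))       {0,1}
step 8: u <- min((-5 // 5), 11)      {0,1,2,3}
step 9: p <- -7                      {0,1,2,3}

Answer: 10 steps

p: -7,-7,-7,-7
q: 0,1,2,3
u: -1,-1,-1,-1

steps = 10; useful = 32; efficiency = 32/40 = 4/5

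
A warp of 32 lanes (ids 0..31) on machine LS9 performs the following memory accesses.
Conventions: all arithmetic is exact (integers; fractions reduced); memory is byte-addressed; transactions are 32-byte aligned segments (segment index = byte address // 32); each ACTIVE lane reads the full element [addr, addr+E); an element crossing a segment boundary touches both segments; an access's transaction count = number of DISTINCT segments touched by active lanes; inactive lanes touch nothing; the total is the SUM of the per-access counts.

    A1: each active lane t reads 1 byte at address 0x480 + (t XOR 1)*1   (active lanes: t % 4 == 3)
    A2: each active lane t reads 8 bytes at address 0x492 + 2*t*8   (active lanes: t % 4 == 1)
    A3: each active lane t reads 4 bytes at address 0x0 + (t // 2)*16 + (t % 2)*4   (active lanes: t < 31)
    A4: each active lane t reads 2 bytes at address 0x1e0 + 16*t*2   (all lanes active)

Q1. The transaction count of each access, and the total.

A1: 1 transaction
A2: 8 transactions
A3: 8 transactions
A4: 32 transactions

Answer: 1,8,8,32; total 49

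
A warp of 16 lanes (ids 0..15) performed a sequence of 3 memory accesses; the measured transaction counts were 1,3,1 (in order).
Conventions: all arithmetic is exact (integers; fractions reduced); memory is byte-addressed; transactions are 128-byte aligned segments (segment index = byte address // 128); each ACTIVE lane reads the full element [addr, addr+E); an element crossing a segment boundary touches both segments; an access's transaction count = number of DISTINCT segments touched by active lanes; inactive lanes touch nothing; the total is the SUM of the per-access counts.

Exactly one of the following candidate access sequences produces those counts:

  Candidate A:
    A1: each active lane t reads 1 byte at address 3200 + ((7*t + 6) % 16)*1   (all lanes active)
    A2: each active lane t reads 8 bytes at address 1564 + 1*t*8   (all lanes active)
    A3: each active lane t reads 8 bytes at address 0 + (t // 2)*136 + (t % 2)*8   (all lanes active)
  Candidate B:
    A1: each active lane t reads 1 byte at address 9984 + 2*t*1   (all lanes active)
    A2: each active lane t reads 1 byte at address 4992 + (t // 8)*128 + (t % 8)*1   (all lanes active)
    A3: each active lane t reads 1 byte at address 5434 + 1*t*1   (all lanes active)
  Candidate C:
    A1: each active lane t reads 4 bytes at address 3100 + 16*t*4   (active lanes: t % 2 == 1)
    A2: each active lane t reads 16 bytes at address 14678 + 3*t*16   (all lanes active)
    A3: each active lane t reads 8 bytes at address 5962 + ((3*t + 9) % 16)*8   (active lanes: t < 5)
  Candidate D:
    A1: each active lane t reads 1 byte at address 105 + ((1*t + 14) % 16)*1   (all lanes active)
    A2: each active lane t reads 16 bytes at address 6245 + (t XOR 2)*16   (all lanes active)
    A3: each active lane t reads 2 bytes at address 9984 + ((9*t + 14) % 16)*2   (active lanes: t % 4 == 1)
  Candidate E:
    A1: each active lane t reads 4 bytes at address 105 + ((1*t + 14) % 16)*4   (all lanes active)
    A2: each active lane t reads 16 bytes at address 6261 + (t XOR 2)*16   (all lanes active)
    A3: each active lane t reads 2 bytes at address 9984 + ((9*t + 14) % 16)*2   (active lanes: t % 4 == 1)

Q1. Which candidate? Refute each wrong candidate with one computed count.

A: A2 gives 2 transactions, not 3
B: A2 gives 2 transactions, not 3
C: A1 gives 8 transactions, not 1
E: A1 gives 2 transactions, not 1
D: all counts match (1,3,1)

Answer: D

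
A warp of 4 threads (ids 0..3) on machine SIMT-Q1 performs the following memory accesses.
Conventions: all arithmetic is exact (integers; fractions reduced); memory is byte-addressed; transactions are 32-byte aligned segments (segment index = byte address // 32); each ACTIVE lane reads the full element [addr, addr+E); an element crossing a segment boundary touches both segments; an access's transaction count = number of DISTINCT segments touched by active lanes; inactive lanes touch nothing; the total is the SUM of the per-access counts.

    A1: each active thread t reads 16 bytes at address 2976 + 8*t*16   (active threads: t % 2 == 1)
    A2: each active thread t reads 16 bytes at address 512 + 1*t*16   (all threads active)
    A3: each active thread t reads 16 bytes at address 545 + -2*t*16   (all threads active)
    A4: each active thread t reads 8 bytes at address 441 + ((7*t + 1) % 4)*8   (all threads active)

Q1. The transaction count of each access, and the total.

A1: 2 transactions
A2: 2 transactions
A3: 4 transactions
A4: 2 transactions

Answer: 2,2,4,2; total 10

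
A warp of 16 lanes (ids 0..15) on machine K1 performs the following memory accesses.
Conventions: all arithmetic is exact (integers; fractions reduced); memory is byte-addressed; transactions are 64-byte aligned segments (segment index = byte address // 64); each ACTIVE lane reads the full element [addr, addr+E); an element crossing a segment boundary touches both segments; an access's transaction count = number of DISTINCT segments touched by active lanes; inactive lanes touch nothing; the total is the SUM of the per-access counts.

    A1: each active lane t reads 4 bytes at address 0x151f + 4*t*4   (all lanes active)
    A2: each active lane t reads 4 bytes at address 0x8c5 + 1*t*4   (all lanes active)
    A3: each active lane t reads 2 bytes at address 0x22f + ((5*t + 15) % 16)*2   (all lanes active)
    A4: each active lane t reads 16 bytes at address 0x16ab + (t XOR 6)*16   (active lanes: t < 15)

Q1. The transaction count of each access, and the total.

A1: 5 transactions
A2: 2 transactions
A3: 2 transactions
A4: 5 transactions

Answer: 5,2,2,5; total 14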